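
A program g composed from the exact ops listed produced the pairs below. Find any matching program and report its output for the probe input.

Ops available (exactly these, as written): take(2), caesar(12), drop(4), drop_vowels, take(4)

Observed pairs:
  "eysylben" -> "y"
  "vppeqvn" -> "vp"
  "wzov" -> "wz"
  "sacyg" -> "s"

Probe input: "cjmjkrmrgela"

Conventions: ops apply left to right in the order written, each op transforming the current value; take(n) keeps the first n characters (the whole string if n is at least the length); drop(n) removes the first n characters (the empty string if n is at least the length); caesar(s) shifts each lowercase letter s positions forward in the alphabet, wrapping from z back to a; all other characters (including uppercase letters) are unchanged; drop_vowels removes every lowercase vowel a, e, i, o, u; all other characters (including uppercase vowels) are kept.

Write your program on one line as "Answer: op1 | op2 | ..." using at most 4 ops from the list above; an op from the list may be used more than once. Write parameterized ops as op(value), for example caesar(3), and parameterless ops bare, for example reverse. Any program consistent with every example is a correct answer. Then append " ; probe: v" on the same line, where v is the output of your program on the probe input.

take(4) | take(2) | drop_vowels ; probe: "cj"

Check, running the answer program on each example:
  "eysylben" -> "eysy" -> "ey" -> "y"
  "vppeqvn" -> "vppe" -> "vp" -> "vp"
  "wzov" -> "wzov" -> "wz" -> "wz"
  "sacyg" -> "sacy" -> "sa" -> "s"
  probe: "cjmjkrmrgela" -> "cjmj" -> "cj" -> "cj"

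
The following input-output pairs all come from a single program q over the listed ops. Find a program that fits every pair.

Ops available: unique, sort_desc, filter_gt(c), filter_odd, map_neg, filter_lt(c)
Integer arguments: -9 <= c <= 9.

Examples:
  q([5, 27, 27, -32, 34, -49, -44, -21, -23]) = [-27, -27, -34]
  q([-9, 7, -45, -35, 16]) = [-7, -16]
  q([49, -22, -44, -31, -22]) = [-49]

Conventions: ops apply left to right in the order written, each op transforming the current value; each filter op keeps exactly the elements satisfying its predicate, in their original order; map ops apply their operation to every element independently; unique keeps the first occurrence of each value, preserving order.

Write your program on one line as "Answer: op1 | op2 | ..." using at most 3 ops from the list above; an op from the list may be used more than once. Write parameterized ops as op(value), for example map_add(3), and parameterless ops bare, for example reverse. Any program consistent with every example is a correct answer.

map_neg | filter_lt(8) | filter_lt(-5)

Check, running the answer program on each example:
  [5, 27, 27, -32, 34, -49, -44, -21, -23] -> [-5, -27, -27, 32, -34, 49, 44, 21, 23] -> [-5, -27, -27, -34] -> [-27, -27, -34]
  [-9, 7, -45, -35, 16] -> [9, -7, 45, 35, -16] -> [-7, -16] -> [-7, -16]
  [49, -22, -44, -31, -22] -> [-49, 22, 44, 31, 22] -> [-49] -> [-49]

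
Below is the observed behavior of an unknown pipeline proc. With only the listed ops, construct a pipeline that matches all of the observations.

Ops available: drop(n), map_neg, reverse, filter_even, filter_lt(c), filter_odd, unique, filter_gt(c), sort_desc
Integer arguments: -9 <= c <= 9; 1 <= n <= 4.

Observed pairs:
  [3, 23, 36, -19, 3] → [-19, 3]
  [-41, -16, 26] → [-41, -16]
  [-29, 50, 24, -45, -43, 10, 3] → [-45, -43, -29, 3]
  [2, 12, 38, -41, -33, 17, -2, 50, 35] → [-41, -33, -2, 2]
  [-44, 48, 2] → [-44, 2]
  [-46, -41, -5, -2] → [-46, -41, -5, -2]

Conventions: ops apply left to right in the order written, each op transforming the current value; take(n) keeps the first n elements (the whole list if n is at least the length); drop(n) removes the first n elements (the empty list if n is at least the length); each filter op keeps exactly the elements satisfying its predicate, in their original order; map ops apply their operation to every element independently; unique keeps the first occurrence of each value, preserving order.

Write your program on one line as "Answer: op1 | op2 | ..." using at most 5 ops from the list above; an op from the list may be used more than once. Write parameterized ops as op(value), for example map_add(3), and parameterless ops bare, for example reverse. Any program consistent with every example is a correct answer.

sort_desc | unique | filter_lt(9) | reverse

Check, running the answer program on each example:
  [3, 23, 36, -19, 3] -> [36, 23, 3, 3, -19] -> [36, 23, 3, -19] -> [3, -19] -> [-19, 3]
  [-41, -16, 26] -> [26, -16, -41] -> [26, -16, -41] -> [-16, -41] -> [-41, -16]
  [-29, 50, 24, -45, -43, 10, 3] -> [50, 24, 10, 3, -29, -43, -45] -> [50, 24, 10, 3, -29, -43, -45] -> [3, -29, -43, -45] -> [-45, -43, -29, 3]
  [2, 12, 38, -41, -33, 17, -2, 50, 35] -> [50, 38, 35, 17, 12, 2, -2, -33, -41] -> [50, 38, 35, 17, 12, 2, -2, -33, -41] -> [2, -2, -33, -41] -> [-41, -33, -2, 2]
  [-44, 48, 2] -> [48, 2, -44] -> [48, 2, -44] -> [2, -44] -> [-44, 2]
  [-46, -41, -5, -2] -> [-2, -5, -41, -46] -> [-2, -5, -41, -46] -> [-2, -5, -41, -46] -> [-46, -41, -5, -2]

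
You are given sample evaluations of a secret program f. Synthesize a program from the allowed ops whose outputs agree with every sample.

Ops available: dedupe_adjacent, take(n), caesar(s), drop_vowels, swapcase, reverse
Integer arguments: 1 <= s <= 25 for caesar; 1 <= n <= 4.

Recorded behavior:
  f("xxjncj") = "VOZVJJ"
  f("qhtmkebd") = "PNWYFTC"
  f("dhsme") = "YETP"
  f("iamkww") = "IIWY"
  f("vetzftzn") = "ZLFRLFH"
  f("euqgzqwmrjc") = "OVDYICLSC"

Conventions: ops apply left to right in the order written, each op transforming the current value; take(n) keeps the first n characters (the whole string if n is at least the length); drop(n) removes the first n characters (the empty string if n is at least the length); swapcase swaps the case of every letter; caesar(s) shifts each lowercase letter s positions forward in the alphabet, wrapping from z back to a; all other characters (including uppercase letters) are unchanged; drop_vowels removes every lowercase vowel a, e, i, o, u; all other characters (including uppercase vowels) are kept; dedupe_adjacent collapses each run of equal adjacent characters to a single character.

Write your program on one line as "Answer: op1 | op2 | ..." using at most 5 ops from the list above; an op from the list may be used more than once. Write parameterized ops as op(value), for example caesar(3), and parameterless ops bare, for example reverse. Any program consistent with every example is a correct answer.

drop_vowels | caesar(20) | reverse | caesar(18) | swapcase

Check, running the answer program on each example:
  "xxjncj" -> "xxjncj" -> "rrdhwd" -> "dwhdrr" -> "vozvjj" -> "VOZVJJ"
  "qhtmkebd" -> "qhtmkbd" -> "kbngevx" -> "xvegnbk" -> "pnwyftc" -> "PNWYFTC"
  "dhsme" -> "dhsm" -> "xbmg" -> "gmbx" -> "yetp" -> "YETP"
  "iamkww" -> "mkww" -> "geqq" -> "qqeg" -> "iiwy" -> "IIWY"
  "vetzftzn" -> "vtzftzn" -> "pntznth" -> "htnztnp" -> "zlfrlfh" -> "ZLFRLFH"
  "euqgzqwmrjc" -> "qgzqwmrjc" -> "katkqgldw" -> "wdlgqktak" -> "ovdyiclsc" -> "OVDYICLSC"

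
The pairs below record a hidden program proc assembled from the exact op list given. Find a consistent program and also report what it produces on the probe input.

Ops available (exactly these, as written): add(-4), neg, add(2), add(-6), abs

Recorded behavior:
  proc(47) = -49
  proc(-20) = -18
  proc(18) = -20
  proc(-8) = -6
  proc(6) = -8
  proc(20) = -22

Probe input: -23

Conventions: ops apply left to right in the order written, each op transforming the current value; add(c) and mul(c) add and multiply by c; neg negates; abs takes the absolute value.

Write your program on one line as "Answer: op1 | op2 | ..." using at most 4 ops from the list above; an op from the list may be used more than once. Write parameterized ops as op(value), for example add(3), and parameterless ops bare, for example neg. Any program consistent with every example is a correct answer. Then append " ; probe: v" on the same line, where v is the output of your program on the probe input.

add(2) | abs | neg ; probe: -21

Check, running the answer program on each example:
  47 -> 49 -> 49 -> -49
  -20 -> -18 -> 18 -> -18
  18 -> 20 -> 20 -> -20
  -8 -> -6 -> 6 -> -6
  6 -> 8 -> 8 -> -8
  20 -> 22 -> 22 -> -22
  probe: -23 -> -21 -> 21 -> -21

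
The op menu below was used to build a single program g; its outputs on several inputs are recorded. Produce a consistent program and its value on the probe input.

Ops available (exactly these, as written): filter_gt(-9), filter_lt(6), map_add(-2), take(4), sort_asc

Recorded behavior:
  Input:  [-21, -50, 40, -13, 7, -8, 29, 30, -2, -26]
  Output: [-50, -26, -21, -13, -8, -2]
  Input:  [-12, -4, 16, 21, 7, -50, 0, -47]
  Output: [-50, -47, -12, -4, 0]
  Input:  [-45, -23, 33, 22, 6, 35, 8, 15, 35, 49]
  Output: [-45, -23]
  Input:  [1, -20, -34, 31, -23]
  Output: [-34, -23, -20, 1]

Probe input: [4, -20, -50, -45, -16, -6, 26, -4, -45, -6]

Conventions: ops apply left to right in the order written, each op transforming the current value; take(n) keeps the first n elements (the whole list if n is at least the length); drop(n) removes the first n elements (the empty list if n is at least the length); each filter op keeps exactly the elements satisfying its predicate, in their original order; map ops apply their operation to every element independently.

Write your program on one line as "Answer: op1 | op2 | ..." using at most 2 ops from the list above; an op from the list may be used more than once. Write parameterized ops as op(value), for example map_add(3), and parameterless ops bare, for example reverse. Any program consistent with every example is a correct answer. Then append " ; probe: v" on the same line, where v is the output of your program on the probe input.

filter_lt(6) | sort_asc ; probe: [-50, -45, -45, -20, -16, -6, -6, -4, 4]

Check, running the answer program on each example:
  [-21, -50, 40, -13, 7, -8, 29, 30, -2, -26] -> [-21, -50, -13, -8, -2, -26] -> [-50, -26, -21, -13, -8, -2]
  [-12, -4, 16, 21, 7, -50, 0, -47] -> [-12, -4, -50, 0, -47] -> [-50, -47, -12, -4, 0]
  [-45, -23, 33, 22, 6, 35, 8, 15, 35, 49] -> [-45, -23] -> [-45, -23]
  [1, -20, -34, 31, -23] -> [1, -20, -34, -23] -> [-34, -23, -20, 1]
  probe: [4, -20, -50, -45, -16, -6, 26, -4, -45, -6] -> [4, -20, -50, -45, -16, -6, -4, -45, -6] -> [-50, -45, -45, -20, -16, -6, -6, -4, 4]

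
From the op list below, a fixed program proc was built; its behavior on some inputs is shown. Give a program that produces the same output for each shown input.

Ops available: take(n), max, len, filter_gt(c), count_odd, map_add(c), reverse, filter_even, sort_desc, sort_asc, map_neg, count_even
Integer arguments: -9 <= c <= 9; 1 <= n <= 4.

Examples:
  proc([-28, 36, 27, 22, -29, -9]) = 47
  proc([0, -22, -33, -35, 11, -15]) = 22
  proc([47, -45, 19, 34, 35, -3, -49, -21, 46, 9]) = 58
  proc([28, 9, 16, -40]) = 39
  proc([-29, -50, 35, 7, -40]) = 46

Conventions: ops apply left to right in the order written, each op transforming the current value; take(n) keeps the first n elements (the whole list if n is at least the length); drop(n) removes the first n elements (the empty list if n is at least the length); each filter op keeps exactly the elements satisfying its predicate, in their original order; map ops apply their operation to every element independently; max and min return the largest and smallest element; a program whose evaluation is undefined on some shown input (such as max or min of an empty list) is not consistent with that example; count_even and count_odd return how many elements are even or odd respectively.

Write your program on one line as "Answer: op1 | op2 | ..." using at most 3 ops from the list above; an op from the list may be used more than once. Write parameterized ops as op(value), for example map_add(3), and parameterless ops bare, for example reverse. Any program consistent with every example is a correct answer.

map_add(9) | map_add(2) | max

Check, running the answer program on each example:
  [-28, 36, 27, 22, -29, -9] -> [-19, 45, 36, 31, -20, 0] -> [-17, 47, 38, 33, -18, 2] -> 47
  [0, -22, -33, -35, 11, -15] -> [9, -13, -24, -26, 20, -6] -> [11, -11, -22, -24, 22, -4] -> 22
  [47, -45, 19, 34, 35, -3, -49, -21, 46, 9] -> [56, -36, 28, 43, 44, 6, -40, -12, 55, 18] -> [58, -34, 30, 45, 46, 8, -38, -10, 57, 20] -> 58
  [28, 9, 16, -40] -> [37, 18, 25, -31] -> [39, 20, 27, -29] -> 39
  [-29, -50, 35, 7, -40] -> [-20, -41, 44, 16, -31] -> [-18, -39, 46, 18, -29] -> 46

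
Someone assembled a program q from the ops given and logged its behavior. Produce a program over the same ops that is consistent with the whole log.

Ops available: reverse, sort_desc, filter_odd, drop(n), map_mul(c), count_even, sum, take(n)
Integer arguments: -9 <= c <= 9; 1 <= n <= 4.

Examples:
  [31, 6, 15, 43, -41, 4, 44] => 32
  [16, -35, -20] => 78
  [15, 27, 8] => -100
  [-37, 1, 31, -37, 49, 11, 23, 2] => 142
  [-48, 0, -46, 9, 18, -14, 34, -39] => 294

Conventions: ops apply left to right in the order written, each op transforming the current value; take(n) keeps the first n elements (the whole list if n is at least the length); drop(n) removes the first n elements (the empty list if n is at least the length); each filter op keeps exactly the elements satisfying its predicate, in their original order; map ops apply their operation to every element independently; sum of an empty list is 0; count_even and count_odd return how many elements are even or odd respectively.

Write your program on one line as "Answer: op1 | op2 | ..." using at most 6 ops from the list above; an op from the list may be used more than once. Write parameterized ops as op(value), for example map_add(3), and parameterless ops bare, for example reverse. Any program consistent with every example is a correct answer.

sort_desc | map_mul(-2) | sort_desc | take(4) | sum

Check, running the answer program on each example:
  [31, 6, 15, 43, -41, 4, 44] -> [44, 43, 31, 15, 6, 4, -41] -> [-88, -86, -62, -30, -12, -8, 82] -> [82, -8, -12, -30, -62, -86, -88] -> [82, -8, -12, -30] -> 32
  [16, -35, -20] -> [16, -20, -35] -> [-32, 40, 70] -> [70, 40, -32] -> [70, 40, -32] -> 78
  [15, 27, 8] -> [27, 15, 8] -> [-54, -30, -16] -> [-16, -30, -54] -> [-16, -30, -54] -> -100
  [-37, 1, 31, -37, 49, 11, 23, 2] -> [49, 31, 23, 11, 2, 1, -37, -37] -> [-98, -62, -46, -22, -4, -2, 74, 74] -> [74, 74, -2, -4, -22, -46, -62, -98] -> [74, 74, -2, -4] -> 142
  [-48, 0, -46, 9, 18, -14, 34, -39] -> [34, 18, 9, 0, -14, -39, -46, -48] -> [-68, -36, -18, 0, 28, 78, 92, 96] -> [96, 92, 78, 28, 0, -18, -36, -68] -> [96, 92, 78, 28] -> 294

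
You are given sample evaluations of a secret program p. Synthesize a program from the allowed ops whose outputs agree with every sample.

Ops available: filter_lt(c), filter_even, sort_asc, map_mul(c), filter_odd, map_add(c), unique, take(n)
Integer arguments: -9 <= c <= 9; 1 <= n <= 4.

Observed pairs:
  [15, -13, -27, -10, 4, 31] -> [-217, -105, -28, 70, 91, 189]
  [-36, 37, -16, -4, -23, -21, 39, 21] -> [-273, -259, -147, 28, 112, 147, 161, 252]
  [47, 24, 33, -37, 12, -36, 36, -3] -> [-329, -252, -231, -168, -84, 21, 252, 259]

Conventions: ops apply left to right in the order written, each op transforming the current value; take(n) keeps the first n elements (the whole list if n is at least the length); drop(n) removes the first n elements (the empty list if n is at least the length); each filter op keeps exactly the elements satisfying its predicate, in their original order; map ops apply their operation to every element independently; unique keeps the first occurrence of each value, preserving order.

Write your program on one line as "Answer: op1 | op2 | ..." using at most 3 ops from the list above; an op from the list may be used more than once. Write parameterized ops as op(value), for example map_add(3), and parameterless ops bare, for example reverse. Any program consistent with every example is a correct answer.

sort_asc | map_mul(-7) | sort_asc

Check, running the answer program on each example:
  [15, -13, -27, -10, 4, 31] -> [-27, -13, -10, 4, 15, 31] -> [189, 91, 70, -28, -105, -217] -> [-217, -105, -28, 70, 91, 189]
  [-36, 37, -16, -4, -23, -21, 39, 21] -> [-36, -23, -21, -16, -4, 21, 37, 39] -> [252, 161, 147, 112, 28, -147, -259, -273] -> [-273, -259, -147, 28, 112, 147, 161, 252]
  [47, 24, 33, -37, 12, -36, 36, -3] -> [-37, -36, -3, 12, 24, 33, 36, 47] -> [259, 252, 21, -84, -168, -231, -252, -329] -> [-329, -252, -231, -168, -84, 21, 252, 259]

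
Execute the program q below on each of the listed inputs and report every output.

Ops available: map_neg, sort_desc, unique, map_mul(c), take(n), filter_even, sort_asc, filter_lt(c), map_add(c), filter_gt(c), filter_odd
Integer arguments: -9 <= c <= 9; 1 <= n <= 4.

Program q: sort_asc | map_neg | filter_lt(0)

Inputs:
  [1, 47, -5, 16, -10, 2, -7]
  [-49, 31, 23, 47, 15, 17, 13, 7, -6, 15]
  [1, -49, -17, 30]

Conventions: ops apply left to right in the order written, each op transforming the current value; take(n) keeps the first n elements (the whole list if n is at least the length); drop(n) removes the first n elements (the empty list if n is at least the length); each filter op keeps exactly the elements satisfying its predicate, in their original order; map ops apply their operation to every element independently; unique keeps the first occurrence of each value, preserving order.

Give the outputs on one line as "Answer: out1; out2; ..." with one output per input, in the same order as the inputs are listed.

Execution, op by op:
  [1, 47, -5, 16, -10, 2, -7] -> [-10, -7, -5, 1, 2, 16, 47] -> [10, 7, 5, -1, -2, -16, -47] -> [-1, -2, -16, -47]
  [-49, 31, 23, 47, 15, 17, 13, 7, -6, 15] -> [-49, -6, 7, 13, 15, 15, 17, 23, 31, 47] -> [49, 6, -7, -13, -15, -15, -17, -23, -31, -47] -> [-7, -13, -15, -15, -17, -23, -31, -47]
  [1, -49, -17, 30] -> [-49, -17, 1, 30] -> [49, 17, -1, -30] -> [-1, -30]

[-1, -2, -16, -47]; [-7, -13, -15, -15, -17, -23, -31, -47]; [-1, -30]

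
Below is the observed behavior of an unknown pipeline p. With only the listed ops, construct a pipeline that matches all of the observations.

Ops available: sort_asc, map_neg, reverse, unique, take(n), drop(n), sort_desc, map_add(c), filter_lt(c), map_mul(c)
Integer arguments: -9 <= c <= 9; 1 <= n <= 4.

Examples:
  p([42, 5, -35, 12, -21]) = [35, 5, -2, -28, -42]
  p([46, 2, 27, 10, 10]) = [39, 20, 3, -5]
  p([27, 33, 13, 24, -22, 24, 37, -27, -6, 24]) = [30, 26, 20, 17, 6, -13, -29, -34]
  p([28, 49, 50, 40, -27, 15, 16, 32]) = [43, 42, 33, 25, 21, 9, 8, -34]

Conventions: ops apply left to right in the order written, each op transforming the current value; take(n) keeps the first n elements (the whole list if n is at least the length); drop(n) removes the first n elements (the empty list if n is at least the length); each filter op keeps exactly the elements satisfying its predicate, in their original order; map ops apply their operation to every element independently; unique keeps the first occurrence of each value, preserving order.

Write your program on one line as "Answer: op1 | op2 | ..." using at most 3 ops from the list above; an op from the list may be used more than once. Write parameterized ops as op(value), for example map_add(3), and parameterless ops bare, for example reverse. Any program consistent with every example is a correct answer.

map_add(-7) | unique | sort_desc

Check, running the answer program on each example:
  [42, 5, -35, 12, -21] -> [35, -2, -42, 5, -28] -> [35, -2, -42, 5, -28] -> [35, 5, -2, -28, -42]
  [46, 2, 27, 10, 10] -> [39, -5, 20, 3, 3] -> [39, -5, 20, 3] -> [39, 20, 3, -5]
  [27, 33, 13, 24, -22, 24, 37, -27, -6, 24] -> [20, 26, 6, 17, -29, 17, 30, -34, -13, 17] -> [20, 26, 6, 17, -29, 30, -34, -13] -> [30, 26, 20, 17, 6, -13, -29, -34]
  [28, 49, 50, 40, -27, 15, 16, 32] -> [21, 42, 43, 33, -34, 8, 9, 25] -> [21, 42, 43, 33, -34, 8, 9, 25] -> [43, 42, 33, 25, 21, 9, 8, -34]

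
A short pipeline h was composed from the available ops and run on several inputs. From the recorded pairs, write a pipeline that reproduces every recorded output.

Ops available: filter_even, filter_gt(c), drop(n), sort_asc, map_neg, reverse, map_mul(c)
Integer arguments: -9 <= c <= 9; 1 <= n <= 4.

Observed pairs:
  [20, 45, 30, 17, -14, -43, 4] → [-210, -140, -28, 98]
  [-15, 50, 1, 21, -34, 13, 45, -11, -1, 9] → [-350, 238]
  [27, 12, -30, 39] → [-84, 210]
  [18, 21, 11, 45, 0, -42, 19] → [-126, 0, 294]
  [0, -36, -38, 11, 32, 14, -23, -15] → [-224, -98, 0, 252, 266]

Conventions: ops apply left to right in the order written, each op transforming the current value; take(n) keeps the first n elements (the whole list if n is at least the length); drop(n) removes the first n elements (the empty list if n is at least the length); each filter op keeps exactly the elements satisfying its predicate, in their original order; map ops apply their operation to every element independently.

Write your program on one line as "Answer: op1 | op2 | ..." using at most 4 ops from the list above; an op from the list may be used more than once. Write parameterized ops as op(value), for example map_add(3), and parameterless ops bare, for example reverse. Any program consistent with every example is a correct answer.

filter_even | map_mul(-7) | sort_asc

Check, running the answer program on each example:
  [20, 45, 30, 17, -14, -43, 4] -> [20, 30, -14, 4] -> [-140, -210, 98, -28] -> [-210, -140, -28, 98]
  [-15, 50, 1, 21, -34, 13, 45, -11, -1, 9] -> [50, -34] -> [-350, 238] -> [-350, 238]
  [27, 12, -30, 39] -> [12, -30] -> [-84, 210] -> [-84, 210]
  [18, 21, 11, 45, 0, -42, 19] -> [18, 0, -42] -> [-126, 0, 294] -> [-126, 0, 294]
  [0, -36, -38, 11, 32, 14, -23, -15] -> [0, -36, -38, 32, 14] -> [0, 252, 266, -224, -98] -> [-224, -98, 0, 252, 266]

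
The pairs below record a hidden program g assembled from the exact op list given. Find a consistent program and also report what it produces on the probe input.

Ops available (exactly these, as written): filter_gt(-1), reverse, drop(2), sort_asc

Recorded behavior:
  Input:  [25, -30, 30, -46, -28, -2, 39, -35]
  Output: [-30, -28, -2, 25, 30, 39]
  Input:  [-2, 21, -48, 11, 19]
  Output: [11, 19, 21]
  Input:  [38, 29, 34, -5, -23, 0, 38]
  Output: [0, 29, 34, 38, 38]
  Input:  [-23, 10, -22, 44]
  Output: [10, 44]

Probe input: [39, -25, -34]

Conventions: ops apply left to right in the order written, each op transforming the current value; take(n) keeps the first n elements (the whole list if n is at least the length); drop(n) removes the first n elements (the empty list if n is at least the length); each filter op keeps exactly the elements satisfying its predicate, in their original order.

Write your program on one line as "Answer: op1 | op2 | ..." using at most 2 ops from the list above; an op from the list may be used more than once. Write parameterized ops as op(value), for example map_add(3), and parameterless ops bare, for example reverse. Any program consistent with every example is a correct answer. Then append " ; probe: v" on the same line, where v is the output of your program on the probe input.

sort_asc | drop(2) ; probe: [39]

Check, running the answer program on each example:
  [25, -30, 30, -46, -28, -2, 39, -35] -> [-46, -35, -30, -28, -2, 25, 30, 39] -> [-30, -28, -2, 25, 30, 39]
  [-2, 21, -48, 11, 19] -> [-48, -2, 11, 19, 21] -> [11, 19, 21]
  [38, 29, 34, -5, -23, 0, 38] -> [-23, -5, 0, 29, 34, 38, 38] -> [0, 29, 34, 38, 38]
  [-23, 10, -22, 44] -> [-23, -22, 10, 44] -> [10, 44]
  probe: [39, -25, -34] -> [-34, -25, 39] -> [39]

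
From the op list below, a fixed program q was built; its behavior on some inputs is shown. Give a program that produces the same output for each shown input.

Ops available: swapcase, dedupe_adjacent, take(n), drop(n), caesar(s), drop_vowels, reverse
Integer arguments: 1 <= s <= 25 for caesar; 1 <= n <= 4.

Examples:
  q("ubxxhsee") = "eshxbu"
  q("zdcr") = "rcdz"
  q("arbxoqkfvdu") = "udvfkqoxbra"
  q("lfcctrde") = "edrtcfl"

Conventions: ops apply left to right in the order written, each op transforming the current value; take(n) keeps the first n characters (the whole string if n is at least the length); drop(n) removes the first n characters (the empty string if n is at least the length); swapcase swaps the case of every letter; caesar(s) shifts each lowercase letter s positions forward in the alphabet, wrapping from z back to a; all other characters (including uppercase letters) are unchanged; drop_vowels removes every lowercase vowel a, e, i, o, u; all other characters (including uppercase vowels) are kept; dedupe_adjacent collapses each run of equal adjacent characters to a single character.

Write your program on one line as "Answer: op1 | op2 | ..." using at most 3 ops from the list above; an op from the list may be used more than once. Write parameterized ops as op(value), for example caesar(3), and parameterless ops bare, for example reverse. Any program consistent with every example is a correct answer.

dedupe_adjacent | reverse

Check, running the answer program on each example:
  "ubxxhsee" -> "ubxhse" -> "eshxbu"
  "zdcr" -> "zdcr" -> "rcdz"
  "arbxoqkfvdu" -> "arbxoqkfvdu" -> "udvfkqoxbra"
  "lfcctrde" -> "lfctrde" -> "edrtcfl"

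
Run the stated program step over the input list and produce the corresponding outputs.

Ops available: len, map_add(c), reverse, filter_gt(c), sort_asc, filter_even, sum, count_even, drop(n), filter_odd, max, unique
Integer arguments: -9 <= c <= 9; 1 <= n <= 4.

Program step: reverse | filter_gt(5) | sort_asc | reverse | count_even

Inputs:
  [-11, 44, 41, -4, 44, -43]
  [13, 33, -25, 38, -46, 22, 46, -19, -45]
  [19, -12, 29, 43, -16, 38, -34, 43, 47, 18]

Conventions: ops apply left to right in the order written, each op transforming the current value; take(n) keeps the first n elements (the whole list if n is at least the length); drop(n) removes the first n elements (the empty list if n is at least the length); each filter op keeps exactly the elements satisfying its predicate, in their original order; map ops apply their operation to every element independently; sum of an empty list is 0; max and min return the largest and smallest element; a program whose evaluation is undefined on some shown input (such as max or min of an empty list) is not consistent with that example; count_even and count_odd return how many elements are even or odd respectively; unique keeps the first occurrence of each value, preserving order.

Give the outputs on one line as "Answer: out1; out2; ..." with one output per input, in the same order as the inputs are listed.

2; 3; 2

Execution, op by op:
  [-11, 44, 41, -4, 44, -43] -> [-43, 44, -4, 41, 44, -11] -> [44, 41, 44] -> [41, 44, 44] -> [44, 44, 41] -> 2
  [13, 33, -25, 38, -46, 22, 46, -19, -45] -> [-45, -19, 46, 22, -46, 38, -25, 33, 13] -> [46, 22, 38, 33, 13] -> [13, 22, 33, 38, 46] -> [46, 38, 33, 22, 13] -> 3
  [19, -12, 29, 43, -16, 38, -34, 43, 47, 18] -> [18, 47, 43, -34, 38, -16, 43, 29, -12, 19] -> [18, 47, 43, 38, 43, 29, 19] -> [18, 19, 29, 38, 43, 43, 47] -> [47, 43, 43, 38, 29, 19, 18] -> 2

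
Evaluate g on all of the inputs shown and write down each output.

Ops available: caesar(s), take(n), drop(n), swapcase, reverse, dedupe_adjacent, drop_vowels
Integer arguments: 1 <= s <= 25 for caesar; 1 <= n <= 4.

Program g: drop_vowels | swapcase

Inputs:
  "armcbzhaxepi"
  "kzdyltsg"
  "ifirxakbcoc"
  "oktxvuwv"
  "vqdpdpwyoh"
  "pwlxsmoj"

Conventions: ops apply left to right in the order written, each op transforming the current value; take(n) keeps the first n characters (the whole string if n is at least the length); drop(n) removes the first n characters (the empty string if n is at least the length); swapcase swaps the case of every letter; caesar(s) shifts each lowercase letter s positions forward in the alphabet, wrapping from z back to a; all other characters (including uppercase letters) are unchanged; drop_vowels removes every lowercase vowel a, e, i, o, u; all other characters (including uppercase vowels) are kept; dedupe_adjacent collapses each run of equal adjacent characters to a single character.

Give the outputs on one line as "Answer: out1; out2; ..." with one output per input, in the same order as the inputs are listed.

"RMCBZHXP"; "KZDYLTSG"; "FRXKBCC"; "KTXVWV"; "VQDPDPWYH"; "PWLXSMJ"

Execution, op by op:
  "armcbzhaxepi" -> "rmcbzhxp" -> "RMCBZHXP"
  "kzdyltsg" -> "kzdyltsg" -> "KZDYLTSG"
  "ifirxakbcoc" -> "frxkbcc" -> "FRXKBCC"
  "oktxvuwv" -> "ktxvwv" -> "KTXVWV"
  "vqdpdpwyoh" -> "vqdpdpwyh" -> "VQDPDPWYH"
  "pwlxsmoj" -> "pwlxsmj" -> "PWLXSMJ"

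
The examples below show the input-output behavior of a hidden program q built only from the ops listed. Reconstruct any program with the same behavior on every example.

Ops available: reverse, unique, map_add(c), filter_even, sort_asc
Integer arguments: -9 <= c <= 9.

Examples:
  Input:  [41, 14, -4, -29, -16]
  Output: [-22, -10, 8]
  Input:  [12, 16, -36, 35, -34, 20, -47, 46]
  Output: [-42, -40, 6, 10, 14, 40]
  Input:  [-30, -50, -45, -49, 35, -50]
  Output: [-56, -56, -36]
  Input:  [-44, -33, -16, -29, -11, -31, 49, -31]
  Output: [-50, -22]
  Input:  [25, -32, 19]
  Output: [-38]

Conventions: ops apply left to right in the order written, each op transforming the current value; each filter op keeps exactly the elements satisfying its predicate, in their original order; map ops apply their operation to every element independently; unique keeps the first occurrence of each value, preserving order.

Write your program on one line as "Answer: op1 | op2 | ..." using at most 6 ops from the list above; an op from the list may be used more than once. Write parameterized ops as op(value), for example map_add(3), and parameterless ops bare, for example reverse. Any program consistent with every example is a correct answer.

map_add(5) | map_add(-3) | filter_even | map_add(-5) | sort_asc | map_add(-3)

Check, running the answer program on each example:
  [41, 14, -4, -29, -16] -> [46, 19, 1, -24, -11] -> [43, 16, -2, -27, -14] -> [16, -2, -14] -> [11, -7, -19] -> [-19, -7, 11] -> [-22, -10, 8]
  [12, 16, -36, 35, -34, 20, -47, 46] -> [17, 21, -31, 40, -29, 25, -42, 51] -> [14, 18, -34, 37, -32, 22, -45, 48] -> [14, 18, -34, -32, 22, 48] -> [9, 13, -39, -37, 17, 43] -> [-39, -37, 9, 13, 17, 43] -> [-42, -40, 6, 10, 14, 40]
  [-30, -50, -45, -49, 35, -50] -> [-25, -45, -40, -44, 40, -45] -> [-28, -48, -43, -47, 37, -48] -> [-28, -48, -48] -> [-33, -53, -53] -> [-53, -53, -33] -> [-56, -56, -36]
  [-44, -33, -16, -29, -11, -31, 49, -31] -> [-39, -28, -11, -24, -6, -26, 54, -26] -> [-42, -31, -14, -27, -9, -29, 51, -29] -> [-42, -14] -> [-47, -19] -> [-47, -19] -> [-50, -22]
  [25, -32, 19] -> [30, -27, 24] -> [27, -30, 21] -> [-30] -> [-35] -> [-35] -> [-38]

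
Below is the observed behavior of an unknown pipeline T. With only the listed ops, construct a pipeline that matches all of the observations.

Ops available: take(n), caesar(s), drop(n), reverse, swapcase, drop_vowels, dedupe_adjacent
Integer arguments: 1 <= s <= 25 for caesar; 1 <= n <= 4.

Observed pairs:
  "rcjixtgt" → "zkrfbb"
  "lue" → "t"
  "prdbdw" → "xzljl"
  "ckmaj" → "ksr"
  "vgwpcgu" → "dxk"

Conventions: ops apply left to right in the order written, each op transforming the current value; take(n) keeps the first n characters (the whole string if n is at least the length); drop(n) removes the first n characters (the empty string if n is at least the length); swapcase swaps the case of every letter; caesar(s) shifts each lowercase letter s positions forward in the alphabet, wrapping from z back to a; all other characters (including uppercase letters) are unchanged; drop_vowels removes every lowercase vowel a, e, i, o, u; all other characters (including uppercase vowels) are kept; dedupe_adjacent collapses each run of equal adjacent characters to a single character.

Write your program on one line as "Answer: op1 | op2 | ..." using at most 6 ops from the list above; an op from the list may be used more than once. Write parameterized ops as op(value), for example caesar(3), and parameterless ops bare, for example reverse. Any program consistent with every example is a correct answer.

reverse | drop_vowels | caesar(8) | reverse | drop_vowels

Check, running the answer program on each example:
  "rcjixtgt" -> "tgtxijcr" -> "tgtxjcr" -> "bobfrkz" -> "zkrfbob" -> "zkrfbb"
  "lue" -> "eul" -> "l" -> "t" -> "t" -> "t"
  "prdbdw" -> "wdbdrp" -> "wdbdrp" -> "eljlzx" -> "xzljle" -> "xzljl"
  "ckmaj" -> "jamkc" -> "jmkc" -> "rusk" -> "ksur" -> "ksr"
  "vgwpcgu" -> "ugcpwgv" -> "gcpwgv" -> "okxeod" -> "doexko" -> "dxk"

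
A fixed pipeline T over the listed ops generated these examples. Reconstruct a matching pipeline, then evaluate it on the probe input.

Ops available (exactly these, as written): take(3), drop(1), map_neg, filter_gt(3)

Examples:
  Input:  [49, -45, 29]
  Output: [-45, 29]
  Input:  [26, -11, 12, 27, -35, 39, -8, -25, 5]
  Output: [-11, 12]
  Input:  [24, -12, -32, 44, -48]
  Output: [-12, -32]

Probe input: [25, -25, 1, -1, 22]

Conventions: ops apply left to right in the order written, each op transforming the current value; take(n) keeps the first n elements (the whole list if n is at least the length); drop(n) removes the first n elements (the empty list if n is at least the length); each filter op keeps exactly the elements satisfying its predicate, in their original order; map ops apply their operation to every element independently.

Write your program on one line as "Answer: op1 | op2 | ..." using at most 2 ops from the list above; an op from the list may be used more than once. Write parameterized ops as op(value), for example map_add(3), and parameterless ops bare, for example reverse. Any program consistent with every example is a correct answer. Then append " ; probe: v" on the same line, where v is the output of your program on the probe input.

take(3) | drop(1) ; probe: [-25, 1]

Check, running the answer program on each example:
  [49, -45, 29] -> [49, -45, 29] -> [-45, 29]
  [26, -11, 12, 27, -35, 39, -8, -25, 5] -> [26, -11, 12] -> [-11, 12]
  [24, -12, -32, 44, -48] -> [24, -12, -32] -> [-12, -32]
  probe: [25, -25, 1, -1, 22] -> [25, -25, 1] -> [-25, 1]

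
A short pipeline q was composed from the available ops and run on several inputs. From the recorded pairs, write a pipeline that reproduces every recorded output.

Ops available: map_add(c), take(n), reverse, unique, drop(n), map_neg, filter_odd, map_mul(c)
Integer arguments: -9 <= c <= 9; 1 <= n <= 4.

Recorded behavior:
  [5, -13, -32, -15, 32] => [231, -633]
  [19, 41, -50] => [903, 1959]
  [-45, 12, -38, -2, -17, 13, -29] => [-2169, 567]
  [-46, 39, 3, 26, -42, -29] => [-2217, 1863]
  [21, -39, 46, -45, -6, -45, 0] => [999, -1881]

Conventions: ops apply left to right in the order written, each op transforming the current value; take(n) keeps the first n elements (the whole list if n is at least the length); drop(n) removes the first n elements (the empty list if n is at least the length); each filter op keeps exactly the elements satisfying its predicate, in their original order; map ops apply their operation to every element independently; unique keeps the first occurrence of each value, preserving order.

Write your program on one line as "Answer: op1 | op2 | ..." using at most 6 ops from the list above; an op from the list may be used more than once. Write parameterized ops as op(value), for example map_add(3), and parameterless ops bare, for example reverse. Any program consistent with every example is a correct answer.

map_neg | map_mul(8) | take(2) | map_mul(-6) | map_add(-9)

Check, running the answer program on each example:
  [5, -13, -32, -15, 32] -> [-5, 13, 32, 15, -32] -> [-40, 104, 256, 120, -256] -> [-40, 104] -> [240, -624] -> [231, -633]
  [19, 41, -50] -> [-19, -41, 50] -> [-152, -328, 400] -> [-152, -328] -> [912, 1968] -> [903, 1959]
  [-45, 12, -38, -2, -17, 13, -29] -> [45, -12, 38, 2, 17, -13, 29] -> [360, -96, 304, 16, 136, -104, 232] -> [360, -96] -> [-2160, 576] -> [-2169, 567]
  [-46, 39, 3, 26, -42, -29] -> [46, -39, -3, -26, 42, 29] -> [368, -312, -24, -208, 336, 232] -> [368, -312] -> [-2208, 1872] -> [-2217, 1863]
  [21, -39, 46, -45, -6, -45, 0] -> [-21, 39, -46, 45, 6, 45, 0] -> [-168, 312, -368, 360, 48, 360, 0] -> [-168, 312] -> [1008, -1872] -> [999, -1881]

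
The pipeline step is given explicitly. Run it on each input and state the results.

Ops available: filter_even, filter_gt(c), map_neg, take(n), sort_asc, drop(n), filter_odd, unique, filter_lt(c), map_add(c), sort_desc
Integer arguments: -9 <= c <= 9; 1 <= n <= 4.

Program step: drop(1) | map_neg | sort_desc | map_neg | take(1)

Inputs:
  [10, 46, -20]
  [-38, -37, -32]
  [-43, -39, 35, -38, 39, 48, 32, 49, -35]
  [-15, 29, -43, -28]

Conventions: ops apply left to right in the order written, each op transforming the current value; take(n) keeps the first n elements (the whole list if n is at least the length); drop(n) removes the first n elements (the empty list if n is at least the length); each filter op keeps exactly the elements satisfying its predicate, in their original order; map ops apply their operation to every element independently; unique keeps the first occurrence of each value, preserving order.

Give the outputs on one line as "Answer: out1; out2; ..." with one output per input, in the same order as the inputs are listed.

Execution, op by op:
  [10, 46, -20] -> [46, -20] -> [-46, 20] -> [20, -46] -> [-20, 46] -> [-20]
  [-38, -37, -32] -> [-37, -32] -> [37, 32] -> [37, 32] -> [-37, -32] -> [-37]
  [-43, -39, 35, -38, 39, 48, 32, 49, -35] -> [-39, 35, -38, 39, 48, 32, 49, -35] -> [39, -35, 38, -39, -48, -32, -49, 35] -> [39, 38, 35, -32, -35, -39, -48, -49] -> [-39, -38, -35, 32, 35, 39, 48, 49] -> [-39]
  [-15, 29, -43, -28] -> [29, -43, -28] -> [-29, 43, 28] -> [43, 28, -29] -> [-43, -28, 29] -> [-43]

[-20]; [-37]; [-39]; [-43]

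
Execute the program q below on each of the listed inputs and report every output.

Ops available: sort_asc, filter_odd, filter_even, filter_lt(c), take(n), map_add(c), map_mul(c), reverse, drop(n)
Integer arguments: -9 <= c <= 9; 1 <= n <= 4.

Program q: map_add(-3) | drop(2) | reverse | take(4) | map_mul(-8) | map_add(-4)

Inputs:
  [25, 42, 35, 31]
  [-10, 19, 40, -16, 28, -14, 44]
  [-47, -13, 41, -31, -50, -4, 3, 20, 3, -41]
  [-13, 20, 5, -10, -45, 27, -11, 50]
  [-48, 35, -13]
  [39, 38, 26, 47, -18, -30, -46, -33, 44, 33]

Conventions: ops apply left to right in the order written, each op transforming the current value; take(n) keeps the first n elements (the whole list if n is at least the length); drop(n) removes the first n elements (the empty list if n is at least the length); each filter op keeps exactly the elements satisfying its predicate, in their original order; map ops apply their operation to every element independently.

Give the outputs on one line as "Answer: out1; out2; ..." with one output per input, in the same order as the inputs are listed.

[-228, -260]; [-332, 132, -204, 148]; [348, -4, -140, -4]; [-380, 108, -196, 380]; [124]; [-244, -332, 284, 388]

Execution, op by op:
  [25, 42, 35, 31] -> [22, 39, 32, 28] -> [32, 28] -> [28, 32] -> [28, 32] -> [-224, -256] -> [-228, -260]
  [-10, 19, 40, -16, 28, -14, 44] -> [-13, 16, 37, -19, 25, -17, 41] -> [37, -19, 25, -17, 41] -> [41, -17, 25, -19, 37] -> [41, -17, 25, -19] -> [-328, 136, -200, 152] -> [-332, 132, -204, 148]
  [-47, -13, 41, -31, -50, -4, 3, 20, 3, -41] -> [-50, -16, 38, -34, -53, -7, 0, 17, 0, -44] -> [38, -34, -53, -7, 0, 17, 0, -44] -> [-44, 0, 17, 0, -7, -53, -34, 38] -> [-44, 0, 17, 0] -> [352, 0, -136, 0] -> [348, -4, -140, -4]
  [-13, 20, 5, -10, -45, 27, -11, 50] -> [-16, 17, 2, -13, -48, 24, -14, 47] -> [2, -13, -48, 24, -14, 47] -> [47, -14, 24, -48, -13, 2] -> [47, -14, 24, -48] -> [-376, 112, -192, 384] -> [-380, 108, -196, 380]
  [-48, 35, -13] -> [-51, 32, -16] -> [-16] -> [-16] -> [-16] -> [128] -> [124]
  [39, 38, 26, 47, -18, -30, -46, -33, 44, 33] -> [36, 35, 23, 44, -21, -33, -49, -36, 41, 30] -> [23, 44, -21, -33, -49, -36, 41, 30] -> [30, 41, -36, -49, -33, -21, 44, 23] -> [30, 41, -36, -49] -> [-240, -328, 288, 392] -> [-244, -332, 284, 388]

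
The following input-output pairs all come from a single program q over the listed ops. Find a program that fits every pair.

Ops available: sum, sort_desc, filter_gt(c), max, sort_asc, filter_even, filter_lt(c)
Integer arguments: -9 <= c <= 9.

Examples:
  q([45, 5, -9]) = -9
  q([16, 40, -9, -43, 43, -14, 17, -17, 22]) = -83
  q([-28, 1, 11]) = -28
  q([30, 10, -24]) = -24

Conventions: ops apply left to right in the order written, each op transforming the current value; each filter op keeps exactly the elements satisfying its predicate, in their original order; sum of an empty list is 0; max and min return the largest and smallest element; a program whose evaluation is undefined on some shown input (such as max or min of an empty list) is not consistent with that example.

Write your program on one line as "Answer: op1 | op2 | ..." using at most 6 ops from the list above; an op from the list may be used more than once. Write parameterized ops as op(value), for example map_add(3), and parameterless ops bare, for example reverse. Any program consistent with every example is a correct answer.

sort_desc | sort_asc | filter_lt(8) | filter_lt(-8) | sum

Check, running the answer program on each example:
  [45, 5, -9] -> [45, 5, -9] -> [-9, 5, 45] -> [-9, 5] -> [-9] -> -9
  [16, 40, -9, -43, 43, -14, 17, -17, 22] -> [43, 40, 22, 17, 16, -9, -14, -17, -43] -> [-43, -17, -14, -9, 16, 17, 22, 40, 43] -> [-43, -17, -14, -9] -> [-43, -17, -14, -9] -> -83
  [-28, 1, 11] -> [11, 1, -28] -> [-28, 1, 11] -> [-28, 1] -> [-28] -> -28
  [30, 10, -24] -> [30, 10, -24] -> [-24, 10, 30] -> [-24] -> [-24] -> -24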